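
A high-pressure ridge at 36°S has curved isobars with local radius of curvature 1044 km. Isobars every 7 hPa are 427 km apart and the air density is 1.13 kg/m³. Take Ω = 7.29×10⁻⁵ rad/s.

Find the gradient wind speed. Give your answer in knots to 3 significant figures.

44.1 knots

Coriolis parameter at 36°S:
f = 2Ω sin φ = 2 × 7.29×10⁻⁵ × sin 36° = 8.57×10⁻⁵ s⁻¹
Pressure gradient: |∂P/∂n| = 700 Pa / 427000 m = 1.64×10⁻³ Pa/m
Geostrophic speed: V_g = |∂P/∂n|/(fρ) = 1.64×10⁻³/(8.57×10⁻⁵ × 1.13) = 16.9 m/s
Around a high, pressure-gradient force acts outward with centrifugal, so Coriolis balances both:
fV = (1/ρ)|∂P/∂n| + V²/R  →  V² − fR·V + fR·V_g = 0
With fR = 8.57×10⁻⁵ × 1044×10³ m = 89.5 m/s:
V = [fR − √((fR)² − 4 fR V_g)]/2 = [89.5 − √(89.5² − 4×89.5×16.9)]/2 = 22.7 m/s
Supergeostrophic (V > V_g = 16.9 m/s), as expected around a high.
Converting: 22.7 m/s × 1.944 = 44.1 knots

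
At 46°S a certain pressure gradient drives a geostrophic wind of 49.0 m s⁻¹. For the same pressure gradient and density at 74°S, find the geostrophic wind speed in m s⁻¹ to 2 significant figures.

With the same pressure gradient and density, V_g ∝ 1/f ∝ 1/sin φ.
V₂ = V₁ · sin φ₁ / sin φ₂ = 49.0 × sin 46° / sin 74°
V₂ = 49.0 × 0.7193/0.9613 = 37 m s⁻¹

37 m s⁻¹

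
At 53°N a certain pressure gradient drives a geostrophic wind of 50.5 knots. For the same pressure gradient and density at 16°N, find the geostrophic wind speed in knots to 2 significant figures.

150 knots

With the same pressure gradient and density, V_g ∝ 1/f ∝ 1/sin φ.
V₂ = V₁ · sin φ₁ / sin φ₂ = 50.5 × sin 53° / sin 16°
V₂ = 50.5 × 0.7986/0.2756 = 150 knots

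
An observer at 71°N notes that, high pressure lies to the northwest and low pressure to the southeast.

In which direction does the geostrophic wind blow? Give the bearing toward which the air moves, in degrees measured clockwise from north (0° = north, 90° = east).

225°

The pressure-gradient force points toward the southeast (bearing 135°).
Geostrophic balance: in the Northern Hemisphere the Coriolis force deflects motion to the right, so the geostrophic wind blows 90° to the right of the pressure-gradient force (low pressure on the left).
Rotating 135° by 90° clockwise gives 225° — the wind blows toward the southwest.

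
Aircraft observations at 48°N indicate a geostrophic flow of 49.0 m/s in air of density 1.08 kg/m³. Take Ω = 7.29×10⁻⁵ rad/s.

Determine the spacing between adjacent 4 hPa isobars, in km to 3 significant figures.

Coriolis parameter at 48°N:
f = 2Ω sin φ = 2 × 7.29×10⁻⁵ × sin 48° = 1.08×10⁻⁴ s⁻¹
Geostrophic balance rearranged: |∂P/∂n| = f ρ V_g
|∂P/∂n| = 1.08×10⁻⁴ × 1.08 × 49.0 = 5.73×10⁻³ Pa/m
Isobar spacing: Δn = ΔP/|∂P/∂n| = 400 Pa / 5.73×10⁻³ Pa/m = 69760 m ≈ 69.8 km

69.8 km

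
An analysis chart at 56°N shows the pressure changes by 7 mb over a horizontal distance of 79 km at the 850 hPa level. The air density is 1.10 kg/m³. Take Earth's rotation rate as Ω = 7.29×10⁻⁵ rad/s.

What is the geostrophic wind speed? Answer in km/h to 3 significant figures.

240 km/h

Coriolis parameter at 56°N:
f = 2Ω sin φ = 2 × 7.29×10⁻⁵ × sin 56° = 1.21×10⁻⁴ s⁻¹
Pressure gradient: |∂P/∂n| = 700 Pa / 79000 m = 8.86×10⁻³ Pa/m
Geostrophic balance (pressure-gradient force = Coriolis force):
V_g = (1/(fρ)) |∂P/∂n| = 8.86×10⁻³ / (1.21×10⁻⁴ × 1.10) = 66.6 m/s
Converting: 66.6 m/s × 3.6 = 240 km/h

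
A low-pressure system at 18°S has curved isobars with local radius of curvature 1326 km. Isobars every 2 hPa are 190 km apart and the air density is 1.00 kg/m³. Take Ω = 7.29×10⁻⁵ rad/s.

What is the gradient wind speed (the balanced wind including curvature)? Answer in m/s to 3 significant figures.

Coriolis parameter at 18°S:
f = 2Ω sin φ = 2 × 7.29×10⁻⁵ × sin 18° = 4.51×10⁻⁵ s⁻¹
Pressure gradient: |∂P/∂n| = 200 Pa / 190000 m = 1.05×10⁻³ Pa/m
Geostrophic speed: V_g = |∂P/∂n|/(fρ) = 1.05×10⁻³/(4.51×10⁻⁵ × 1.00) = 23.4 m/s
Around a low, centrifugal force acts outward with Coriolis, so pressure-gradient force balances both:
(1/ρ)|∂P/∂n| = fV + V²/R  →  V² + fR·V − fR·V_g = 0
With fR = 4.51×10⁻⁵ × 1326×10³ m = 59.7 m/s:
V = [−fR + √((fR)² + 4 fR V_g)]/2 = [−59.7 + √(59.7² + 4×59.7×23.4)]/2 = 18 m/s
Subgeostrophic (V < V_g = 23.4 m/s), as expected around a low.

18.0 m/s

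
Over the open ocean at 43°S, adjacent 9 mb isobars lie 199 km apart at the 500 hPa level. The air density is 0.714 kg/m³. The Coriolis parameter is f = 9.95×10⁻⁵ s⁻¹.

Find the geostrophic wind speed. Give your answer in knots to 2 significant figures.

Pressure gradient: |∂P/∂n| = 900 Pa / 199000 m = 4.52×10⁻³ Pa/m
Geostrophic balance (pressure-gradient force = Coriolis force):
V_g = (1/(fρ)) |∂P/∂n| = 4.52×10⁻³ / (9.95×10⁻⁵ × 0.714) = 63.7 m/s
Converting: 63.7 m/s × 1.944 = 120 knots

120 knots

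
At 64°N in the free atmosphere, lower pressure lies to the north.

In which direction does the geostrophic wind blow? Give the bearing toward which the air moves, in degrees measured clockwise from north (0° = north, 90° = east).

090°

The pressure-gradient force points toward the north (bearing 000°).
Geostrophic balance: in the Northern Hemisphere the Coriolis force deflects motion to the right, so the geostrophic wind blows 90° to the right of the pressure-gradient force (low pressure on the left).
Rotating 000° by 90° clockwise gives 090° — the wind blows toward the east.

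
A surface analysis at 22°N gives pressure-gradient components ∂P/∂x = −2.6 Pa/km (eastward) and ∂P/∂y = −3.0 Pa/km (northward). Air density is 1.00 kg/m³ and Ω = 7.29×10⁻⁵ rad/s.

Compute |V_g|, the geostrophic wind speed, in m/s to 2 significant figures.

Coriolis parameter at 22°N:
f = 2Ω sin φ = 2 × 7.29×10⁻⁵ × sin 22° = 5.46×10⁻⁵ s⁻¹
Component geostrophic relations (x east, y north):
u_g = −(1/(fρ)) ∂P/∂y,  v_g = (1/(fρ)) ∂P/∂x
u_g = −(−3.0×10⁻³)/(5.46×10⁻⁵ × 1.00) = 54.9 m/s;  v_g = (−2.6×10⁻³)/(5.46×10⁻⁵ × 1.00) = −47.6 m/s
|V_g| = √(u_g² + v_g²) = 72.7 m/s

73 m/s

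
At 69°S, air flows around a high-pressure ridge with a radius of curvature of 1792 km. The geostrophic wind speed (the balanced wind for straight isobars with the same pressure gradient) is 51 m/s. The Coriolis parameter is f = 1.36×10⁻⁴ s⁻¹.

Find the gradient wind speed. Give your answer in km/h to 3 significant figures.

262 km/h

Around a high, pressure-gradient force acts outward with centrifugal, so Coriolis balances both:
fV = (1/ρ)|∂P/∂n| + V²/R  →  V² − fR·V + fR·V_g = 0
With fR = 1.36×10⁻⁴ × 1792×10³ m = 244 m/s:
V = [fR − √((fR)² − 4 fR V_g)]/2 = [244 − √(244² − 4×244×51)]/2 = 72.7 m/s
Supergeostrophic (V > V_g = 51 m/s), as expected around a high.
Converting: 72.7 m/s × 3.6 = 262 km/h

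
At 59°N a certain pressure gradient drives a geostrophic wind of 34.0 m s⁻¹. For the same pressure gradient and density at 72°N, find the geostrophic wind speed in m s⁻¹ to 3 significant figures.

30.6 m s⁻¹

With the same pressure gradient and density, V_g ∝ 1/f ∝ 1/sin φ.
V₂ = V₁ · sin φ₁ / sin φ₂ = 34.0 × sin 59° / sin 72°
V₂ = 34.0 × 0.8572/0.9511 = 30.6 m s⁻¹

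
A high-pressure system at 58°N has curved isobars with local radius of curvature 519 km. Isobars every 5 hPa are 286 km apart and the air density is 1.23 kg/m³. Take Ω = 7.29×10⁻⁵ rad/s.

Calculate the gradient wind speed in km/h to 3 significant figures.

Coriolis parameter at 58°N:
f = 2Ω sin φ = 2 × 7.29×10⁻⁵ × sin 58° = 1.24×10⁻⁴ s⁻¹
Pressure gradient: |∂P/∂n| = 500 Pa / 286000 m = 1.75×10⁻³ Pa/m
Geostrophic speed: V_g = |∂P/∂n|/(fρ) = 1.75×10⁻³/(1.24×10⁻⁴ × 1.23) = 11.5 m/s
Around a high, pressure-gradient force acts outward with centrifugal, so Coriolis balances both:
fV = (1/ρ)|∂P/∂n| + V²/R  →  V² − fR·V + fR·V_g = 0
With fR = 1.24×10⁻⁴ × 519×10³ m = 64.2 m/s:
V = [fR − √((fR)² − 4 fR V_g)]/2 = [64.2 − √(64.2² − 4×64.2×11.5)]/2 = 15 m/s
Supergeostrophic (V > V_g = 11.5 m/s), as expected around a high.
Converting: 15 m/s × 3.6 = 54.0 km/h

54.0 km/h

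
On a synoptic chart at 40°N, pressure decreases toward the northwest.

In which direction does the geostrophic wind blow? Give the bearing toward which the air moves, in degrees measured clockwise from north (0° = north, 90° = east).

045°

The pressure-gradient force points toward the northwest (bearing 315°).
Geostrophic balance: in the Northern Hemisphere the Coriolis force deflects motion to the right, so the geostrophic wind blows 90° to the right of the pressure-gradient force (low pressure on the left).
Rotating 315° by 90° clockwise gives 045° — the wind blows toward the northeast.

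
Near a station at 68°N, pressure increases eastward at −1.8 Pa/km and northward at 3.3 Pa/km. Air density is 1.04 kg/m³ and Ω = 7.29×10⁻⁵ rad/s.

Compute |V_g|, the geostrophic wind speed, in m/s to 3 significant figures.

26.7 m/s

Coriolis parameter at 68°N:
f = 2Ω sin φ = 2 × 7.29×10⁻⁵ × sin 68° = 1.35×10⁻⁴ s⁻¹
Component geostrophic relations (x east, y north):
u_g = −(1/(fρ)) ∂P/∂y,  v_g = (1/(fρ)) ∂P/∂x
u_g = −(3.3×10⁻³)/(1.35×10⁻⁴ × 1.04) = −23.5 m/s;  v_g = (−1.8×10⁻³)/(1.35×10⁻⁴ × 1.04) = −12.8 m/s
|V_g| = √(u_g² + v_g²) = 26.7 m/s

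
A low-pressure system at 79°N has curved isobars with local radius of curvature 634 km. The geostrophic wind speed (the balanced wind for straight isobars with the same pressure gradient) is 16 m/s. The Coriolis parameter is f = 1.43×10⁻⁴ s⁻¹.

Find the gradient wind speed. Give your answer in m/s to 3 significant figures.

13.9 m/s

Around a low, centrifugal force acts outward with Coriolis, so pressure-gradient force balances both:
(1/ρ)|∂P/∂n| = fV + V²/R  →  V² + fR·V − fR·V_g = 0
With fR = 1.43×10⁻⁴ × 634×10³ m = 90.7 m/s:
V = [−fR + √((fR)² + 4 fR V_g)]/2 = [−90.7 + √(90.7² + 4×90.7×16)]/2 = 13.9 m/s
Subgeostrophic (V < V_g = 16 m/s), as expected around a low.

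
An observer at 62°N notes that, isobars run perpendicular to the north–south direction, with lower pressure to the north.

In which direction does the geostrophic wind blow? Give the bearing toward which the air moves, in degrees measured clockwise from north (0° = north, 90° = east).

090°

The pressure-gradient force points toward the north (bearing 000°).
Geostrophic balance: in the Northern Hemisphere the Coriolis force deflects motion to the right, so the geostrophic wind blows 90° to the right of the pressure-gradient force (low pressure on the left).
Rotating 000° by 90° clockwise gives 090° — the wind blows toward the east.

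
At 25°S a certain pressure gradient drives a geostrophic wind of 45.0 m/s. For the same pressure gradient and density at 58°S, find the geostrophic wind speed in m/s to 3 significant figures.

22.4 m/s

With the same pressure gradient and density, V_g ∝ 1/f ∝ 1/sin φ.
V₂ = V₁ · sin φ₁ / sin φ₂ = 45.0 × sin 25° / sin 58°
V₂ = 45.0 × 0.4226/0.8480 = 22.4 m/s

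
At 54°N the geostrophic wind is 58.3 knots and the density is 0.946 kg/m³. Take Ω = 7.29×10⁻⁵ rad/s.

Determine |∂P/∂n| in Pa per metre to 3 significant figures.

3.35×10⁻³ Pa/m

Coriolis parameter at 54°N:
f = 2Ω sin φ = 2 × 7.29×10⁻⁵ × sin 54° = 1.18×10⁻⁴ s⁻¹
Wind speed in SI: 58.3 knots = 30.0 m/s
Geostrophic balance rearranged: |∂P/∂n| = f ρ V_g
|∂P/∂n| = 1.18×10⁻⁴ × 0.946 × 30.0 = 3.35×10⁻³ Pa/m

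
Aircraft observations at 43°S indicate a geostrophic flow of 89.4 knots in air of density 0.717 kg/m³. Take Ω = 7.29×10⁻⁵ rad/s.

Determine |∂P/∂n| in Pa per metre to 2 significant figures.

3.3×10⁻³ Pa/m

Coriolis parameter at 43°S:
f = 2Ω sin φ = 2 × 7.29×10⁻⁵ × sin 43° = 9.94×10⁻⁵ s⁻¹
Wind speed in SI: 89.4 knots = 46.0 m/s
Geostrophic balance rearranged: |∂P/∂n| = f ρ V_g
|∂P/∂n| = 9.94×10⁻⁵ × 0.717 × 46.0 = 3.28×10⁻³ Pa/m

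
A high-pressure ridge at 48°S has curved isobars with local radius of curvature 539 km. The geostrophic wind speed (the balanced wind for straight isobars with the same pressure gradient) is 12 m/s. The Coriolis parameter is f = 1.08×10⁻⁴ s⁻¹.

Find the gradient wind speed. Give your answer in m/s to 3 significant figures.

16.9 m/s

Around a high, pressure-gradient force acts outward with centrifugal, so Coriolis balances both:
fV = (1/ρ)|∂P/∂n| + V²/R  →  V² − fR·V + fR·V_g = 0
With fR = 1.08×10⁻⁴ × 539×10³ m = 58.2 m/s:
V = [fR − √((fR)² − 4 fR V_g)]/2 = [58.2 − √(58.2² − 4×58.2×12)]/2 = 16.9 m/s
Supergeostrophic (V > V_g = 12 m/s), as expected around a high.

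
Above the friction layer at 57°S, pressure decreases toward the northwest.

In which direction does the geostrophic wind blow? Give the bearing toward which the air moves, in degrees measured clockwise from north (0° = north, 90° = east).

225°

The pressure-gradient force points toward the northwest (bearing 315°).
Geostrophic balance: in the Southern Hemisphere the Coriolis force deflects motion to the left, so the geostrophic wind blows 90° to the left of the pressure-gradient force (low pressure on the right).
Rotating 315° by 90° counterclockwise gives 225° — the wind blows toward the southwest.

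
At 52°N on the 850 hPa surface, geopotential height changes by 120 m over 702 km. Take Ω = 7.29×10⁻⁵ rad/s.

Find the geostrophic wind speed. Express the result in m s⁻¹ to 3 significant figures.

Coriolis parameter at 52°N:
f = 2Ω sin φ = 2 × 7.29×10⁻⁵ × sin 52° = 1.15×10⁻⁴ s⁻¹
Height gradient: |∂Z/∂n| = 120 m / 702000 m = 1.71×10⁻⁴
On a pressure surface, geostrophic balance gives V_g = (g/f)|∂Z/∂n|:
V_g = 9.81 × 1.71×10⁻⁴ / 1.15×10⁻⁴ = 14.6 m/s

14.6 m s⁻¹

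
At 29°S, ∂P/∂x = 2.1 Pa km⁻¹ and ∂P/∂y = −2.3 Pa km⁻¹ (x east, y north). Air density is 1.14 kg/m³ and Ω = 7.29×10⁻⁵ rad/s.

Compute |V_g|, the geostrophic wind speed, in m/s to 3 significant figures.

38.7 m/s

Coriolis parameter at 29°S:
f = 2Ω sin φ = 2 × 7.29×10⁻⁵ × sin 29° = 7.07×10⁻⁵ s⁻¹
In the Southern Hemisphere f is negative: f = −7.07×10⁻⁵ s⁻¹.
Component geostrophic relations (x east, y north):
u_g = −(1/(fρ)) ∂P/∂y,  v_g = (1/(fρ)) ∂P/∂x
u_g = −(−2.3×10⁻³)/(−7.07×10⁻⁵ × 1.14) = −28.5 m/s;  v_g = (2.1×10⁻³)/(−7.07×10⁻⁵ × 1.14) = −26.1 m/s
|V_g| = √(u_g² + v_g²) = 38.7 m/s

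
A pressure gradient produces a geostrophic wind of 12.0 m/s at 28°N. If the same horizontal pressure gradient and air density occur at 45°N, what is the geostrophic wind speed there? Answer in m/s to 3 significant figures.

With the same pressure gradient and density, V_g ∝ 1/f ∝ 1/sin φ.
V₂ = V₁ · sin φ₁ / sin φ₂ = 12.0 × sin 28° / sin 45°
V₂ = 12.0 × 0.4695/0.7071 = 7.97 m/s

7.97 m/s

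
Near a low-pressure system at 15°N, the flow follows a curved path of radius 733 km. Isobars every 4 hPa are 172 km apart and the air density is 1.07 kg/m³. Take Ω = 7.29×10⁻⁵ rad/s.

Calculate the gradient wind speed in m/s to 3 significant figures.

28.4 m/s

Coriolis parameter at 15°N:
f = 2Ω sin φ = 2 × 7.29×10⁻⁵ × sin 15° = 3.77×10⁻⁵ s⁻¹
Pressure gradient: |∂P/∂n| = 400 Pa / 172000 m = 2.33×10⁻³ Pa/m
Geostrophic speed: V_g = |∂P/∂n|/(fρ) = 2.33×10⁻³/(3.77×10⁻⁵ × 1.07) = 57.6 m/s
Around a low, centrifugal force acts outward with Coriolis, so pressure-gradient force balances both:
(1/ρ)|∂P/∂n| = fV + V²/R  →  V² + fR·V − fR·V_g = 0
With fR = 3.77×10⁻⁵ × 733×10³ m = 27.7 m/s:
V = [−fR + √((fR)² + 4 fR V_g)]/2 = [−27.7 + √(27.7² + 4×27.7×57.6)]/2 = 28.4 m/s
Subgeostrophic (V < V_g = 57.6 m/s), as expected around a low.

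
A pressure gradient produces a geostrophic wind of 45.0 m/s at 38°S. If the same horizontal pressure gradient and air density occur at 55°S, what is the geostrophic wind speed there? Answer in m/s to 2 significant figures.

With the same pressure gradient and density, V_g ∝ 1/f ∝ 1/sin φ.
V₂ = V₁ · sin φ₁ / sin φ₂ = 45.0 × sin 38° / sin 55°
V₂ = 45.0 × 0.6157/0.8192 = 34 m/s

34 m/s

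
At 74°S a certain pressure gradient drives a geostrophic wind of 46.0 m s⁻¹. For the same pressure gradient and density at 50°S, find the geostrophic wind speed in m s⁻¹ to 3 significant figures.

57.7 m s⁻¹

With the same pressure gradient and density, V_g ∝ 1/f ∝ 1/sin φ.
V₂ = V₁ · sin φ₁ / sin φ₂ = 46.0 × sin 74° / sin 50°
V₂ = 46.0 × 0.9613/0.7660 = 57.7 m s⁻¹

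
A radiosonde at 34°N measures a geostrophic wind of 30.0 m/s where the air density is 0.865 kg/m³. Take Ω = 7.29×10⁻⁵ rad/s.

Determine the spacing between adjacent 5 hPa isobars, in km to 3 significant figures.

Coriolis parameter at 34°N:
f = 2Ω sin φ = 2 × 7.29×10⁻⁵ × sin 34° = 8.15×10⁻⁵ s⁻¹
Geostrophic balance rearranged: |∂P/∂n| = f ρ V_g
|∂P/∂n| = 8.15×10⁻⁵ × 0.865 × 30.0 = 2.12×10⁻³ Pa/m
Isobar spacing: Δn = ΔP/|∂P/∂n| = 500 Pa / 2.12×10⁻³ Pa/m = 236327 m ≈ 236 km

236 km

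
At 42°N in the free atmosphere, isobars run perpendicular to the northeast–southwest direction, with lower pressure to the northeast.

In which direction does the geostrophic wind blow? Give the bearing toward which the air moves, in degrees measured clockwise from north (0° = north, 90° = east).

The pressure-gradient force points toward the northeast (bearing 045°).
Geostrophic balance: in the Northern Hemisphere the Coriolis force deflects motion to the right, so the geostrophic wind blows 90° to the right of the pressure-gradient force (low pressure on the left).
Rotating 045° by 90° clockwise gives 135° — the wind blows toward the southeast.

135°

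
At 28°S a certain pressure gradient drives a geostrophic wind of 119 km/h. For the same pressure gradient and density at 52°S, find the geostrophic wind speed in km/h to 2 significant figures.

71 km/h

With the same pressure gradient and density, V_g ∝ 1/f ∝ 1/sin φ.
V₂ = V₁ · sin φ₁ / sin φ₂ = 119 × sin 28° / sin 52°
V₂ = 119 × 0.4695/0.7880 = 71 km/h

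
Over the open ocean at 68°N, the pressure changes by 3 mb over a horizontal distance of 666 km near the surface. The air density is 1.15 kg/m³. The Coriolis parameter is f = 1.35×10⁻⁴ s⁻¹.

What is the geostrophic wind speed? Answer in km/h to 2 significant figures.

Pressure gradient: |∂P/∂n| = 300 Pa / 666000 m = 4.50×10⁻⁴ Pa/m
Geostrophic balance (pressure-gradient force = Coriolis force):
V_g = (1/(fρ)) |∂P/∂n| = 4.50×10⁻⁴ / (1.35×10⁻⁴ × 1.15) = 2.90 m/s
Converting: 2.90 m/s × 3.6 = 10 km/h

10 km/h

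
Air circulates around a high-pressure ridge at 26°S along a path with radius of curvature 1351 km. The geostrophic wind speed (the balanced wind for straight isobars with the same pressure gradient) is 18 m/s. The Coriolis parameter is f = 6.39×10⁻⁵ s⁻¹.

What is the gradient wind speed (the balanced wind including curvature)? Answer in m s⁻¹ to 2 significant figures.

Around a high, pressure-gradient force acts outward with centrifugal, so Coriolis balances both:
fV = (1/ρ)|∂P/∂n| + V²/R  →  V² − fR·V + fR·V_g = 0
With fR = 6.39×10⁻⁵ × 1351×10³ m = 86.3 m/s:
V = [fR − √((fR)² − 4 fR V_g)]/2 = [86.3 − √(86.3² − 4×86.3×18)]/2 = 25.6 m/s
Supergeostrophic (V > V_g = 18 m/s), as expected around a high.

26 m s⁻¹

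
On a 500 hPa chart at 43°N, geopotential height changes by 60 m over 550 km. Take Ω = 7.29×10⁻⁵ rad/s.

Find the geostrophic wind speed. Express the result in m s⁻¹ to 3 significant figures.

Coriolis parameter at 43°N:
f = 2Ω sin φ = 2 × 7.29×10⁻⁵ × sin 43° = 9.94×10⁻⁵ s⁻¹
Height gradient: |∂Z/∂n| = 60 m / 550000 m = 1.09×10⁻⁴
On a pressure surface, geostrophic balance gives V_g = (g/f)|∂Z/∂n|:
V_g = 9.81 × 1.09×10⁻⁴ / 9.94×10⁻⁵ = 10.8 m/s

10.8 m s⁻¹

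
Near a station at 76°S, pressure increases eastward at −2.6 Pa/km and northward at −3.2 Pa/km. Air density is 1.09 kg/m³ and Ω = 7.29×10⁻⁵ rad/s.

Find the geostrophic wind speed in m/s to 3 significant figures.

Coriolis parameter at 76°S:
f = 2Ω sin φ = 2 × 7.29×10⁻⁵ × sin 76° = 1.41×10⁻⁴ s⁻¹
In the Southern Hemisphere f is negative: f = −1.41×10⁻⁴ s⁻¹.
Component geostrophic relations (x east, y north):
u_g = −(1/(fρ)) ∂P/∂y,  v_g = (1/(fρ)) ∂P/∂x
u_g = −(−3.2×10⁻³)/(−1.41×10⁻⁴ × 1.09) = −20.8 m/s;  v_g = (−2.6×10⁻³)/(−1.41×10⁻⁴ × 1.09) = 16.9 m/s
|V_g| = √(u_g² + v_g²) = 26.7 m/s

26.7 m/s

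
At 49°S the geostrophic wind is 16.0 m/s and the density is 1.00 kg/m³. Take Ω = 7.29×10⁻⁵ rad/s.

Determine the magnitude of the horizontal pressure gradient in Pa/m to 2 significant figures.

Coriolis parameter at 49°S:
f = 2Ω sin φ = 2 × 7.29×10⁻⁵ × sin 49° = 1.10×10⁻⁴ s⁻¹
Geostrophic balance rearranged: |∂P/∂n| = f ρ V_g
|∂P/∂n| = 1.10×10⁻⁴ × 1.00 × 16.0 = 1.76×10⁻³ Pa/m

1.8×10⁻³ Pa/m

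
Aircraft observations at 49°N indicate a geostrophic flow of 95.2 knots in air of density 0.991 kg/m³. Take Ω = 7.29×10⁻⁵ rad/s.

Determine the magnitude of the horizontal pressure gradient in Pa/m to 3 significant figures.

5.34×10⁻³ Pa/m

Coriolis parameter at 49°N:
f = 2Ω sin φ = 2 × 7.29×10⁻⁵ × sin 49° = 1.10×10⁻⁴ s⁻¹
Wind speed in SI: 95.2 knots = 49.0 m/s
Geostrophic balance rearranged: |∂P/∂n| = f ρ V_g
|∂P/∂n| = 1.10×10⁻⁴ × 0.991 × 49.0 = 5.34×10⁻³ Pa/m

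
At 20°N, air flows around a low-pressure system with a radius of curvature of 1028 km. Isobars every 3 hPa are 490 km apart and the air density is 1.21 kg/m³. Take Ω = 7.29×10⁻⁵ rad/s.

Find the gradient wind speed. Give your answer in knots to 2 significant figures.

Coriolis parameter at 20°N:
f = 2Ω sin φ = 2 × 7.29×10⁻⁵ × sin 20° = 4.99×10⁻⁵ s⁻¹
Pressure gradient: |∂P/∂n| = 300 Pa / 490000 m = 6.12×10⁻⁴ Pa/m
Geostrophic speed: V_g = |∂P/∂n|/(fρ) = 6.12×10⁻⁴/(4.99×10⁻⁵ × 1.21) = 10.1 m/s
Around a low, centrifugal force acts outward with Coriolis, so pressure-gradient force balances both:
(1/ρ)|∂P/∂n| = fV + V²/R  →  V² + fR·V − fR·V_g = 0
With fR = 4.99×10⁻⁵ × 1028×10³ m = 51.3 m/s:
V = [−fR + √((fR)² + 4 fR V_g)]/2 = [−51.3 + √(51.3² + 4×51.3×10.1)]/2 = 8.68 m/s
Subgeostrophic (V < V_g = 10.1 m/s), as expected around a low.
Converting: 8.68 m/s × 1.944 = 17 knots

17 knots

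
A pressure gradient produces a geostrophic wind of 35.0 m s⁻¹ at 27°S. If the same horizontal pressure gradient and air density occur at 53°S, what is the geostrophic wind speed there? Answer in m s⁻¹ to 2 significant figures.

With the same pressure gradient and density, V_g ∝ 1/f ∝ 1/sin φ.
V₂ = V₁ · sin φ₁ / sin φ₂ = 35.0 × sin 27° / sin 53°
V₂ = 35.0 × 0.4540/0.7986 = 20 m s⁻¹

20 m s⁻¹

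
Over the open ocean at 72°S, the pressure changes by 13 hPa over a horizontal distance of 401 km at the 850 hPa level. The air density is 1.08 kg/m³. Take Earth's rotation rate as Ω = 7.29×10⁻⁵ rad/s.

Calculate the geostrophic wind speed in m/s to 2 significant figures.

22 m/s

Coriolis parameter at 72°S:
f = 2Ω sin φ = 2 × 7.29×10⁻⁵ × sin 72° = 1.39×10⁻⁴ s⁻¹
Pressure gradient: |∂P/∂n| = 1300 Pa / 401000 m = 3.24×10⁻³ Pa/m
Geostrophic balance (pressure-gradient force = Coriolis force):
V_g = (1/(fρ)) |∂P/∂n| = 3.24×10⁻³ / (1.39×10⁻⁴ × 1.08) = 21.6 m/s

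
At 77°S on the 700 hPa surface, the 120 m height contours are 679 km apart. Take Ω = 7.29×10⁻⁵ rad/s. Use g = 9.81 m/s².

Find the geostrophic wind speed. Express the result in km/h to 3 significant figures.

Coriolis parameter at 77°S:
f = 2Ω sin φ = 2 × 7.29×10⁻⁵ × sin 77° = 1.42×10⁻⁴ s⁻¹
Height gradient: |∂Z/∂n| = 120 m / 679000 m = 1.77×10⁻⁴
On a pressure surface, geostrophic balance gives V_g = (g/f)|∂Z/∂n|:
V_g = 9.81 × 1.77×10⁻⁴ / 1.42×10⁻⁴ = 12.2 m/s
Converting: 12.2 m/s × 3.6 = 43.9 km/h

43.9 km/h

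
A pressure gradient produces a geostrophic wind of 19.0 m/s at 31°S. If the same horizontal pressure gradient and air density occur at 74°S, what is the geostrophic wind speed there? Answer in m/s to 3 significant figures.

10.2 m/s

With the same pressure gradient and density, V_g ∝ 1/f ∝ 1/sin φ.
V₂ = V₁ · sin φ₁ / sin φ₂ = 19.0 × sin 31° / sin 74°
V₂ = 19.0 × 0.5150/0.9613 = 10.2 m/s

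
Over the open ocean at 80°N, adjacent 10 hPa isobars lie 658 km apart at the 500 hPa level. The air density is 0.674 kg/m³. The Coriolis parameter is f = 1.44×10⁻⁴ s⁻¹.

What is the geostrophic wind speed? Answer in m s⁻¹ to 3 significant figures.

Pressure gradient: |∂P/∂n| = 1000 Pa / 658000 m = 1.52×10⁻³ Pa/m
Geostrophic balance (pressure-gradient force = Coriolis force):
V_g = (1/(fρ)) |∂P/∂n| = 1.52×10⁻³ / (1.44×10⁻⁴ × 0.674) = 15.7 m/s

15.7 m s⁻¹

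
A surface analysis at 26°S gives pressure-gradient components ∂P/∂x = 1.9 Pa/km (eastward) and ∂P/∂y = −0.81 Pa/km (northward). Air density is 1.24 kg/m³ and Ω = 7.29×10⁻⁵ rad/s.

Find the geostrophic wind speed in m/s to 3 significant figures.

Coriolis parameter at 26°S:
f = 2Ω sin φ = 2 × 7.29×10⁻⁵ × sin 26° = 6.39×10⁻⁵ s⁻¹
In the Southern Hemisphere f is negative: f = −6.39×10⁻⁵ s⁻¹.
Component geostrophic relations (x east, y north):
u_g = −(1/(fρ)) ∂P/∂y,  v_g = (1/(fρ)) ∂P/∂x
u_g = −(−0.81×10⁻³)/(−6.39×10⁻⁵ × 1.24) = −10.2 m/s;  v_g = (1.9×10⁻³)/(−6.39×10⁻⁵ × 1.24) = −24.0 m/s
|V_g| = √(u_g² + v_g²) = 26.1 m/s

26.1 m/s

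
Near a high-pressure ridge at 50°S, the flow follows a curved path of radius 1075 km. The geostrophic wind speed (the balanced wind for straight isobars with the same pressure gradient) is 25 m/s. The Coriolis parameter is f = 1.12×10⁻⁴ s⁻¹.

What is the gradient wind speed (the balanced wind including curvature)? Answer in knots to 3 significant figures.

68.9 knots

Around a high, pressure-gradient force acts outward with centrifugal, so Coriolis balances both:
fV = (1/ρ)|∂P/∂n| + V²/R  →  V² − fR·V + fR·V_g = 0
With fR = 1.12×10⁻⁴ × 1075×10³ m = 120 m/s:
V = [fR − √((fR)² − 4 fR V_g)]/2 = [120 − √(120² − 4×120×25)]/2 = 35.4 m/s
Supergeostrophic (V > V_g = 25 m/s), as expected around a high.
Converting: 35.4 m/s × 1.944 = 68.9 knots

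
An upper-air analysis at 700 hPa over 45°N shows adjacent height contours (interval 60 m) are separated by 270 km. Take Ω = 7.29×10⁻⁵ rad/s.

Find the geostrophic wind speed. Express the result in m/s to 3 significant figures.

Coriolis parameter at 45°N:
f = 2Ω sin φ = 2 × 7.29×10⁻⁵ × sin 45° = 1.03×10⁻⁴ s⁻¹
Height gradient: |∂Z/∂n| = 60 m / 270000 m = 2.22×10⁻⁴
On a pressure surface, geostrophic balance gives V_g = (g/f)|∂Z/∂n|:
V_g = 9.81 × 2.22×10⁻⁴ / 1.03×10⁻⁴ = 21.1 m/s

21.1 m/s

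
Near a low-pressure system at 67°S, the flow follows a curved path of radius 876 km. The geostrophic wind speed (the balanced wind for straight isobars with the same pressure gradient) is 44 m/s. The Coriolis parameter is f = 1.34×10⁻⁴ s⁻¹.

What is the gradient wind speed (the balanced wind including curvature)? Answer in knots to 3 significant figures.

Around a low, centrifugal force acts outward with Coriolis, so pressure-gradient force balances both:
(1/ρ)|∂P/∂n| = fV + V²/R  →  V² + fR·V − fR·V_g = 0
With fR = 1.34×10⁻⁴ × 876×10³ m = 117 m/s:
V = [−fR + √((fR)² + 4 fR V_g)]/2 = [−117 + √(117² + 4×117×44)]/2 = 34.1 m/s
Subgeostrophic (V < V_g = 44 m/s), as expected around a low.
Converting: 34.1 m/s × 1.944 = 66.3 knots

66.3 knots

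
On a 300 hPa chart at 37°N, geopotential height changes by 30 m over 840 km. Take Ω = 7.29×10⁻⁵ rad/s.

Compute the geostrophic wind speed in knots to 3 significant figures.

Coriolis parameter at 37°N:
f = 2Ω sin φ = 2 × 7.29×10⁻⁵ × sin 37° = 8.77×10⁻⁵ s⁻¹
Height gradient: |∂Z/∂n| = 30 m / 840000 m = 3.57×10⁻⁵
On a pressure surface, geostrophic balance gives V_g = (g/f)|∂Z/∂n|:
V_g = 9.81 × 3.57×10⁻⁵ / 8.77×10⁻⁵ = 3.99 m/s
Converting: 3.99 m/s × 1.944 = 7.76 knots

7.76 knots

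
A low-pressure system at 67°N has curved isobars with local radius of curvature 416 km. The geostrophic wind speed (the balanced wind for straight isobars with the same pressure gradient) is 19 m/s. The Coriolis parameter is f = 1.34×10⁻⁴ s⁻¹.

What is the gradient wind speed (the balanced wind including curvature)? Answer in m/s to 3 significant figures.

Around a low, centrifugal force acts outward with Coriolis, so pressure-gradient force balances both:
(1/ρ)|∂P/∂n| = fV + V²/R  →  V² + fR·V − fR·V_g = 0
With fR = 1.34×10⁻⁴ × 416×10³ m = 55.7 m/s:
V = [−fR + √((fR)² + 4 fR V_g)]/2 = [−55.7 + √(55.7² + 4×55.7×19)]/2 = 15 m/s
Subgeostrophic (V < V_g = 19 m/s), as expected around a low.

15.0 m/s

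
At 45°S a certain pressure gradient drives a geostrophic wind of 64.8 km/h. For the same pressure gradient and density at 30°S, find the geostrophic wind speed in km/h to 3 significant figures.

91.6 km/h

With the same pressure gradient and density, V_g ∝ 1/f ∝ 1/sin φ.
V₂ = V₁ · sin φ₁ / sin φ₂ = 64.8 × sin 45° / sin 30°
V₂ = 64.8 × 0.7071/0.5000 = 91.6 km/h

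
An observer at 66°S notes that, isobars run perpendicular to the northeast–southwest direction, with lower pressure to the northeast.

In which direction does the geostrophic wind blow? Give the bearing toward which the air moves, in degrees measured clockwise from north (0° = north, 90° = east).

The pressure-gradient force points toward the northeast (bearing 045°).
Geostrophic balance: in the Southern Hemisphere the Coriolis force deflects motion to the left, so the geostrophic wind blows 90° to the left of the pressure-gradient force (low pressure on the right).
Rotating 045° by 90° counterclockwise gives 315° — the wind blows toward the northwest.

315°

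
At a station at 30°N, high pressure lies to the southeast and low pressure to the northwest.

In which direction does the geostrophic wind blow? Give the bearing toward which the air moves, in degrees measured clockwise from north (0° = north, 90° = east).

The pressure-gradient force points toward the northwest (bearing 315°).
Geostrophic balance: in the Northern Hemisphere the Coriolis force deflects motion to the right, so the geostrophic wind blows 90° to the right of the pressure-gradient force (low pressure on the left).
Rotating 315° by 90° clockwise gives 045° — the wind blows toward the northeast.

045°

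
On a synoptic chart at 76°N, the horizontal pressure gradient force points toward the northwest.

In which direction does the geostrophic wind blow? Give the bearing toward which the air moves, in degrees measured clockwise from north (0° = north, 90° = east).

The pressure-gradient force points toward the northwest (bearing 315°).
Geostrophic balance: in the Northern Hemisphere the Coriolis force deflects motion to the right, so the geostrophic wind blows 90° to the right of the pressure-gradient force (low pressure on the left).
Rotating 315° by 90° clockwise gives 045° — the wind blows toward the northeast.

045°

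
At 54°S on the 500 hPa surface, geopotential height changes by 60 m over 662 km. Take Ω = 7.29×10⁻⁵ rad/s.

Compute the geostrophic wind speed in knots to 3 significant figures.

Coriolis parameter at 54°S:
f = 2Ω sin φ = 2 × 7.29×10⁻⁵ × sin 54° = 1.18×10⁻⁴ s⁻¹
Height gradient: |∂Z/∂n| = 60 m / 662000 m = 9.06×10⁻⁵
On a pressure surface, geostrophic balance gives V_g = (g/f)|∂Z/∂n|:
V_g = 9.81 × 9.06×10⁻⁵ / 1.18×10⁻⁴ = 7.54 m/s
Converting: 7.54 m/s × 1.944 = 14.7 knots

14.7 knots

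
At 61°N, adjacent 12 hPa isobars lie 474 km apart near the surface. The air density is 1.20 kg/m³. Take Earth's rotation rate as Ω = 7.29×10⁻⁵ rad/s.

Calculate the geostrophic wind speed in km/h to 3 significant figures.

Coriolis parameter at 61°N:
f = 2Ω sin φ = 2 × 7.29×10⁻⁵ × sin 61° = 1.28×10⁻⁴ s⁻¹
Pressure gradient: |∂P/∂n| = 1200 Pa / 474000 m = 2.53×10⁻³ Pa/m
Geostrophic balance (pressure-gradient force = Coriolis force):
V_g = (1/(fρ)) |∂P/∂n| = 2.53×10⁻³ / (1.28×10⁻⁴ × 1.20) = 16.5 m/s
Converting: 16.5 m/s × 3.6 = 59.6 km/h

59.6 km/h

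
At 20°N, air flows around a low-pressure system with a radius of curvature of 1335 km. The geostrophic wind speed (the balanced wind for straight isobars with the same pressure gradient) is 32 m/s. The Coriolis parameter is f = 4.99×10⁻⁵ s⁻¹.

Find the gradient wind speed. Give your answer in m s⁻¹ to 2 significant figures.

24 m s⁻¹

Around a low, centrifugal force acts outward with Coriolis, so pressure-gradient force balances both:
(1/ρ)|∂P/∂n| = fV + V²/R  →  V² + fR·V − fR·V_g = 0
With fR = 4.99×10⁻⁵ × 1335×10³ m = 66.6 m/s:
V = [−fR + √((fR)² + 4 fR V_g)]/2 = [−66.6 + √(66.6² + 4×66.6×32)]/2 = 23.6 m/s
Subgeostrophic (V < V_g = 32 m/s), as expected around a low.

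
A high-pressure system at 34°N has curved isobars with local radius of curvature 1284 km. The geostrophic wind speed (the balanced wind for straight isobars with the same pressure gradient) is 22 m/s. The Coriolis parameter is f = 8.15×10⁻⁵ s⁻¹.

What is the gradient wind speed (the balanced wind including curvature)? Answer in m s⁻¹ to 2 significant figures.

31 m s⁻¹

Around a high, pressure-gradient force acts outward with centrifugal, so Coriolis balances both:
fV = (1/ρ)|∂P/∂n| + V²/R  →  V² − fR·V + fR·V_g = 0
With fR = 8.15×10⁻⁵ × 1284×10³ m = 105 m/s:
V = [fR − √((fR)² − 4 fR V_g)]/2 = [105 − √(105² − 4×105×22)]/2 = 31.5 m/s
Supergeostrophic (V > V_g = 22 m/s), as expected around a high.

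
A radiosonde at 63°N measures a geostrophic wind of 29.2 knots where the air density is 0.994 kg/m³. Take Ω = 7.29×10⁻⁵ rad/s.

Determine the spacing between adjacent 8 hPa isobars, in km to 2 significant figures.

410 km

Coriolis parameter at 63°N:
f = 2Ω sin φ = 2 × 7.29×10⁻⁵ × sin 63° = 1.30×10⁻⁴ s⁻¹
Wind speed in SI: 29.2 knots = 15.0 m/s
Geostrophic balance rearranged: |∂P/∂n| = f ρ V_g
|∂P/∂n| = 1.30×10⁻⁴ × 0.994 × 15.0 = 1.94×10⁻³ Pa/m
Isobar spacing: Δn = ΔP/|∂P/∂n| = 800 Pa / 1.94×10⁻³ Pa/m = 412424 m ≈ 410 km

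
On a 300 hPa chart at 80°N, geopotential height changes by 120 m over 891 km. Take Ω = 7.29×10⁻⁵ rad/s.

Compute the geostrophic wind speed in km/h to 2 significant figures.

Coriolis parameter at 80°N:
f = 2Ω sin φ = 2 × 7.29×10⁻⁵ × sin 80° = 1.44×10⁻⁴ s⁻¹
Height gradient: |∂Z/∂n| = 120 m / 891000 m = 1.35×10⁻⁴
On a pressure surface, geostrophic balance gives V_g = (g/f)|∂Z/∂n|:
V_g = 9.81 × 1.35×10⁻⁴ / 1.44×10⁻⁴ = 9.20 m/s
Converting: 9.20 m/s × 3.6 = 33 km/h

33 km/h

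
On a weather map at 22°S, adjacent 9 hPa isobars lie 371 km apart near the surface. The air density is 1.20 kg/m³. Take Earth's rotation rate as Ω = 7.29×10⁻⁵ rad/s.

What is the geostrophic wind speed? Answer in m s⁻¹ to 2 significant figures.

37 m s⁻¹

Coriolis parameter at 22°S:
f = 2Ω sin φ = 2 × 7.29×10⁻⁵ × sin 22° = 5.46×10⁻⁵ s⁻¹
Pressure gradient: |∂P/∂n| = 900 Pa / 371000 m = 2.43×10⁻³ Pa/m
Geostrophic balance (pressure-gradient force = Coriolis force):
V_g = (1/(fρ)) |∂P/∂n| = 2.43×10⁻³ / (5.46×10⁻⁵ × 1.20) = 37.0 m/s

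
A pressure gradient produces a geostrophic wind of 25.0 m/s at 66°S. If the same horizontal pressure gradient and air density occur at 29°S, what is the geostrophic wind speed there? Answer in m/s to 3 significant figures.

47.1 m/s

With the same pressure gradient and density, V_g ∝ 1/f ∝ 1/sin φ.
V₂ = V₁ · sin φ₁ / sin φ₂ = 25.0 × sin 66° / sin 29°
V₂ = 25.0 × 0.9135/0.4848 = 47.1 m/s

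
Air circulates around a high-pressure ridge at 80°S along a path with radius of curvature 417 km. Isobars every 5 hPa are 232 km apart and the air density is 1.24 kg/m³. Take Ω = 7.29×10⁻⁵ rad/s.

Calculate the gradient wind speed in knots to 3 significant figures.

Coriolis parameter at 80°S:
f = 2Ω sin φ = 2 × 7.29×10⁻⁵ × sin 80° = 1.44×10⁻⁴ s⁻¹
Pressure gradient: |∂P/∂n| = 500 Pa / 232000 m = 2.16×10⁻³ Pa/m
Geostrophic speed: V_g = |∂P/∂n|/(fρ) = 2.16×10⁻³/(1.44×10⁻⁴ × 1.24) = 12.1 m/s
Around a high, pressure-gradient force acts outward with centrifugal, so Coriolis balances both:
fV = (1/ρ)|∂P/∂n| + V²/R  →  V² − fR·V + fR·V_g = 0
With fR = 1.44×10⁻⁴ × 417×10³ m = 59.9 m/s:
V = [fR − √((fR)² − 4 fR V_g)]/2 = [59.9 − √(59.9² − 4×59.9×12.1)]/2 = 16.8 m/s
Supergeostrophic (V > V_g = 12.1 m/s), as expected around a high.
Converting: 16.8 m/s × 1.944 = 32.7 knots

32.7 knots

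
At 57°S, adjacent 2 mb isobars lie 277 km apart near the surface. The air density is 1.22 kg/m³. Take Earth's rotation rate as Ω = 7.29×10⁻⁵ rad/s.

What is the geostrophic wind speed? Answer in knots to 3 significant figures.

9.41 knots

Coriolis parameter at 57°S:
f = 2Ω sin φ = 2 × 7.29×10⁻⁵ × sin 57° = 1.22×10⁻⁴ s⁻¹
Pressure gradient: |∂P/∂n| = 200 Pa / 277000 m = 7.22×10⁻⁴ Pa/m
Geostrophic balance (pressure-gradient force = Coriolis force):
V_g = (1/(fρ)) |∂P/∂n| = 7.22×10⁻⁴ / (1.22×10⁻⁴ × 1.22) = 4.84 m/s
Converting: 4.84 m/s × 1.944 = 9.41 knots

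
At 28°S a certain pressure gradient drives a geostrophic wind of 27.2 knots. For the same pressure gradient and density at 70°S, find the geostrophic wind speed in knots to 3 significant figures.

With the same pressure gradient and density, V_g ∝ 1/f ∝ 1/sin φ.
V₂ = V₁ · sin φ₁ / sin φ₂ = 27.2 × sin 28° / sin 70°
V₂ = 27.2 × 0.4695/0.9397 = 13.6 knots

13.6 knots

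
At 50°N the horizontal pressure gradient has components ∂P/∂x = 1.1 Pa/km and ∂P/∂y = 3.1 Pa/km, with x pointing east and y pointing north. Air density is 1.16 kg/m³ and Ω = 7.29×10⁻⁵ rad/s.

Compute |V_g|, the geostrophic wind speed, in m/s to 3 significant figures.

Coriolis parameter at 50°N:
f = 2Ω sin φ = 2 × 7.29×10⁻⁵ × sin 50° = 1.12×10⁻⁴ s⁻¹
Component geostrophic relations (x east, y north):
u_g = −(1/(fρ)) ∂P/∂y,  v_g = (1/(fρ)) ∂P/∂x
u_g = −(3.1×10⁻³)/(1.12×10⁻⁴ × 1.16) = −23.9 m/s;  v_g = (1.1×10⁻³)/(1.12×10⁻⁴ × 1.16) = 8.49 m/s
|V_g| = √(u_g² + v_g²) = 25.4 m/s

25.4 m/s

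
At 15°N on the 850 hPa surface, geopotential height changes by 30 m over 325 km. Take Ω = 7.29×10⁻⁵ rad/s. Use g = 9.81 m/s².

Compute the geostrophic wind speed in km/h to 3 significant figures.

86.4 km/h

Coriolis parameter at 15°N:
f = 2Ω sin φ = 2 × 7.29×10⁻⁵ × sin 15° = 3.77×10⁻⁵ s⁻¹
Height gradient: |∂Z/∂n| = 30 m / 325000 m = 9.23×10⁻⁵
On a pressure surface, geostrophic balance gives V_g = (g/f)|∂Z/∂n|:
V_g = 9.81 × 9.23×10⁻⁵ / 3.77×10⁻⁵ = 24.0 m/s
Converting: 24.0 m/s × 3.6 = 86.4 km/h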